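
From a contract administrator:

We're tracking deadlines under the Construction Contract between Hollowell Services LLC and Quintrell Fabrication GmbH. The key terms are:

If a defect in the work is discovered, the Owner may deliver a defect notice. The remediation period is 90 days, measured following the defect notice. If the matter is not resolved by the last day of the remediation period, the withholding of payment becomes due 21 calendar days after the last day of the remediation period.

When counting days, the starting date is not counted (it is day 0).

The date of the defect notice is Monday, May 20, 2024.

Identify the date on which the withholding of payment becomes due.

Sep 8, 2024

The last day of the remediation period: May 20, 2024 + 90 days = Aug 18, 2024.
Adding 21 calendar days to Aug 18, 2024 gives Sep 8, 2024, which is the date on which the withholding of payment becomes due.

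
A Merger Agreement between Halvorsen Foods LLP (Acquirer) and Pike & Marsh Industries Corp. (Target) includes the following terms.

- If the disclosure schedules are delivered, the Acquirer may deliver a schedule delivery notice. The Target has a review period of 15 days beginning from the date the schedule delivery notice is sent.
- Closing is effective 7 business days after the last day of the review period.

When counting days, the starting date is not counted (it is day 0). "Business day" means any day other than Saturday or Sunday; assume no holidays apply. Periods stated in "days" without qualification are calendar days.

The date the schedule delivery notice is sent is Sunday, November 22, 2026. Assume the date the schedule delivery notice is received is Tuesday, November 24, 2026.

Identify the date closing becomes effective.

December 16, 2026

Adding 15 calendar days to November 22, 2026 gives December 7, 2026, which is the last day of the review period.
From Monday, December 7, 2026, 7 business days (Dec 8, Dec 9, Dec 10, Dec 11, Dec 14, Dec 15, Dec 16, skipping weekends) brings us to Wednesday, December 16, 2026, which is the date closing becomes effective.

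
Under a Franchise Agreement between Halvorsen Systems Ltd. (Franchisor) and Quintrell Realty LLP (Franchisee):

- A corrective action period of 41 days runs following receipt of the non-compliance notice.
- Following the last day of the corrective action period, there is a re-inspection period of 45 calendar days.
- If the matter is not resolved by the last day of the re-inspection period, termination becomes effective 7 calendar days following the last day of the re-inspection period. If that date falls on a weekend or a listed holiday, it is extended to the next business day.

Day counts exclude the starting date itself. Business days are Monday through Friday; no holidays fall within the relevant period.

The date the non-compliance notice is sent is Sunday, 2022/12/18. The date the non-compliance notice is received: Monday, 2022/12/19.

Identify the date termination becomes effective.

Adding 41 calendar days to 2022/12/19 gives 2023/01/29, which is the last day of the corrective action period.
Adding 45 calendar days to 2023/01/29 gives 2023/03/15, which is the last day of the re-inspection period.
Adding 7 calendar days to 2023/03/15 gives 2023/03/22, which is the date termination becomes effective. 2023/03/22 is a Wednesday, so no roll-forward applies.

2023/03/22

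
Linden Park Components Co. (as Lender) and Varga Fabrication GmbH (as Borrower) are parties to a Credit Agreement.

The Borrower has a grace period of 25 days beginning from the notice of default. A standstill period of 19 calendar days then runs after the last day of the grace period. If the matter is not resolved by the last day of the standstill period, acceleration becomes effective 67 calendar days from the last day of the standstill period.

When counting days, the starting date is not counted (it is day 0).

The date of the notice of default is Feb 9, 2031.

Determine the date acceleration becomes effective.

The last day of the grace period: 25 calendar days after Feb 9, 2031 is Mar 6, 2031.
Adding 19 calendar days to Mar 6, 2031 gives Mar 25, 2031, which is the last day of the standstill period.
The date acceleration becomes effective: Mar 25, 2031 + 67 days = May 31, 2031.

May 31, 2031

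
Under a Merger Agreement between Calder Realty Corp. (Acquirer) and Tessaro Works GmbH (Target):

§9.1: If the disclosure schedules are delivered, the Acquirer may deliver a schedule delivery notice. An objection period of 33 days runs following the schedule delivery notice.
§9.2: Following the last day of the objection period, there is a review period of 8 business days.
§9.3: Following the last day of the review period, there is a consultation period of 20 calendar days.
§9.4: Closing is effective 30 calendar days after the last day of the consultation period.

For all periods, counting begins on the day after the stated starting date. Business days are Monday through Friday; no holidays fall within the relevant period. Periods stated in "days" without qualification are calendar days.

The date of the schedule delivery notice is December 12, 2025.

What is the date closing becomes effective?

The last day of the objection period: December 12, 2025 + 33 days = January 14, 2026.
From Wednesday, January 14, 2026, 8 business days (Jan 15, Jan 16, Jan 19, Jan 20, Jan 21, Jan 22, Jan 23, Jan 26, skipping weekends) brings us to Monday, January 26, 2026, which is the last day of the review period.
The last day of the consultation period: 20 calendar days after January 26, 2026 is February 15, 2026.
The date closing becomes effective: 30 calendar days after February 15, 2026 is March 17, 2026.

March 17, 2026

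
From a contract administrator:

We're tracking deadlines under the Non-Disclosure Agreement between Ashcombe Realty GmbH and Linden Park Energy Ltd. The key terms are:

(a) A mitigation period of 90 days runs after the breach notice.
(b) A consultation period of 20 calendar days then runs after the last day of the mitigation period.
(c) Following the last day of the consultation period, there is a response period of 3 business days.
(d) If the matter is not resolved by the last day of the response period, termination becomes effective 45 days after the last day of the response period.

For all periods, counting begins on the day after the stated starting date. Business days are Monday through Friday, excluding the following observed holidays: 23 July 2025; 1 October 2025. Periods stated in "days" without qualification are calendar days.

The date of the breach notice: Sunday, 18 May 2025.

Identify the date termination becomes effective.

The last day of the mitigation period: 90 calendar days after 18 May 2025 is 16 August 2025.
The last day of the consultation period: 20 calendar days after 16 August 2025 is 5 September 2025.
The last day of the response period: 3 business days after Friday, 5 September 2025, skipping weekends — Sep 8, Sep 9, Sep 10 — lands on Wednesday, 10 September 2025.
The date termination becomes effective: 45 calendar days after 10 September 2025 is 25 October 2025.

25 October 2025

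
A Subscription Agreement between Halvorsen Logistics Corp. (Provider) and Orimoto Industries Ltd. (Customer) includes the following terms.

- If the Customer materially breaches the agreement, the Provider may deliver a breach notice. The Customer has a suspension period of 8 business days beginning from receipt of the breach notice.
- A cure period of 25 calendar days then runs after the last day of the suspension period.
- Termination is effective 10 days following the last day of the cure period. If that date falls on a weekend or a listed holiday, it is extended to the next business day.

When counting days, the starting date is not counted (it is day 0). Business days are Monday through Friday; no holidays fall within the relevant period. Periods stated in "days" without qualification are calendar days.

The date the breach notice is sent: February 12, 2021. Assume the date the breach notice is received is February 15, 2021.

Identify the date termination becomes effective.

The last day of the suspension period: 8 business days after Monday, February 15, 2021, skipping weekends — Feb 16, Feb 17, Feb 18, Feb 19, Feb 22, Feb 23, Feb 24, Feb 25 — lands on Thursday, February 25, 2021.
The last day of the cure period: 25 calendar days after February 25, 2021 is March 22, 2021.
The date termination becomes effective: March 22, 2021 + 10 days = April 1, 2021. April 1, 2021 is a Thursday, so no roll-forward applies.

April 1, 2021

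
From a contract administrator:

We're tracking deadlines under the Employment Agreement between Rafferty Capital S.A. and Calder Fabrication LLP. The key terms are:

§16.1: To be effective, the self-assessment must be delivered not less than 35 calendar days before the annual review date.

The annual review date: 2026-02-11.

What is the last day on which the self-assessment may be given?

Counting back 35 calendar days from 2026-02-11 gives 2026-01-07.

2026-01-07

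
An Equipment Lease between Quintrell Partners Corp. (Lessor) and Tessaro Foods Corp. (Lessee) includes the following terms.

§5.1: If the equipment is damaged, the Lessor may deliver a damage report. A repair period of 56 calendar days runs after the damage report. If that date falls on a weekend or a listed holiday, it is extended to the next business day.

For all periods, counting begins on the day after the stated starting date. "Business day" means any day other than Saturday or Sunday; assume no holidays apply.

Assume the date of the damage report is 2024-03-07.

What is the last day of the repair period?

Adding 56 calendar days to 2024-03-07 gives 2024-05-02, which is the last day of the repair period. 2024-05-02 is a Thursday, so no roll-forward applies.

2024-05-02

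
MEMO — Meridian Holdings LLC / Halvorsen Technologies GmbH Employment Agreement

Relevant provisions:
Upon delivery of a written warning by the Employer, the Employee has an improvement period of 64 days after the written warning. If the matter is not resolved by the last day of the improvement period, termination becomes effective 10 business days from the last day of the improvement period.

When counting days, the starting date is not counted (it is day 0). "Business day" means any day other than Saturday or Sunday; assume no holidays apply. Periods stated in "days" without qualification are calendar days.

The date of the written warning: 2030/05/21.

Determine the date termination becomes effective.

2030/08/07

The last day of the improvement period: 64 calendar days after 2030/05/21 is 2030/07/24.
The date termination becomes effective: 10 business days after Wednesday, 2030/07/24, skipping weekends — Jul 25, Jul 26, Jul 29, Jul 30, Jul 31, Aug 1, Aug 2, Aug 5, Aug 6, Aug 7 — lands on Wednesday, 2030/08/07.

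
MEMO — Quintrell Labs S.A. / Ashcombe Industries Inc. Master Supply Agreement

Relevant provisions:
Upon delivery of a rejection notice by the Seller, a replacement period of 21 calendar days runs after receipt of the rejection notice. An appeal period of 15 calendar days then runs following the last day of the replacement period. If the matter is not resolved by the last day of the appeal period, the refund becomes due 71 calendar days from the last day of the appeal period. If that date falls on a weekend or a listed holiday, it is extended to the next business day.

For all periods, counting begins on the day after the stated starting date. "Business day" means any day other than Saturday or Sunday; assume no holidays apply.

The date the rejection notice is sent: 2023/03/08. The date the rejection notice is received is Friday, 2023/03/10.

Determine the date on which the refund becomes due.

The last day of the replacement period: 2023/03/10 + 21 days = 2023/03/31.
Adding 15 calendar days to 2023/03/31 gives 2023/04/15, which is the last day of the appeal period.
Adding 71 calendar days to 2023/04/15 gives 2023/06/25, which is the date on which the refund becomes due. That falls on a Sunday, so it rolls to the next business day, Monday, 2023/06/26.

2023/06/26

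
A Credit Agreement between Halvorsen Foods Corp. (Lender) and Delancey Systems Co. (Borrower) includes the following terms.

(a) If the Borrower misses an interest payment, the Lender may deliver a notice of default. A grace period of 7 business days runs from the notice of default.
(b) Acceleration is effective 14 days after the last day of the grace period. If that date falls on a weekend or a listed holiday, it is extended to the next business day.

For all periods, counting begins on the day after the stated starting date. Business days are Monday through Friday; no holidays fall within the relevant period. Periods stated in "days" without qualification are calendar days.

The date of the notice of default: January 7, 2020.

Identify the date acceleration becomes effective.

January 30, 2020

The last day of the grace period: 7 business days after Tuesday, January 7, 2020, skipping weekends — Jan 8, Jan 9, Jan 10, Jan 13, Jan 14, Jan 15, Jan 16 — lands on Thursday, January 16, 2020.
Adding 14 calendar days to January 16, 2020 gives January 30, 2020, which is the date acceleration becomes effective. January 30, 2020 is a Thursday, so no roll-forward applies.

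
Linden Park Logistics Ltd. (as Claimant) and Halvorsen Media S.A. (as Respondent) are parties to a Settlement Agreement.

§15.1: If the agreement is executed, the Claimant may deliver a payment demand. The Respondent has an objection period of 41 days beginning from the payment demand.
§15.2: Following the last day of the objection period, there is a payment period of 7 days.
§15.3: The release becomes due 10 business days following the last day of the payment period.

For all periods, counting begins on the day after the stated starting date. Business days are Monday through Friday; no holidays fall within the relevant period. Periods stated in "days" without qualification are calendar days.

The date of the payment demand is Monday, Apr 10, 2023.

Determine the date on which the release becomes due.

The last day of the objection period: 41 calendar days after Apr 10, 2023 is May 21, 2023.
Adding 7 calendar days to May 21, 2023 gives May 28, 2023, which is the last day of the payment period.
The date on which the release becomes due: counting 10 business days from Sunday, May 28, 2023 (May 29, May 30, May 31, Jun 1, Jun 2, Jun 5, Jun 6, Jun 7, Jun 8, Jun 9, skipping weekends) reaches Friday, Jun 9, 2023.

Jun 9, 2023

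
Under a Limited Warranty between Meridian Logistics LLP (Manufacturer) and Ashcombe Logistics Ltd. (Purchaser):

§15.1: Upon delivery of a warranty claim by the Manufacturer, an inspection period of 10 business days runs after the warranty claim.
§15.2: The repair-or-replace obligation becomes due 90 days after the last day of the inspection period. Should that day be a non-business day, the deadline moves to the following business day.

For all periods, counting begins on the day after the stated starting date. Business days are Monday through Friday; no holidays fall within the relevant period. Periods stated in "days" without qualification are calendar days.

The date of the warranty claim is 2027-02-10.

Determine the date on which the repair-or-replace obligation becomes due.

The last day of the inspection period: counting 10 business days from Wednesday, 2027-02-10 (Feb 11, Feb 12, Feb 15, Feb 16, Feb 17, Feb 18, Feb 19, Feb 22, Feb 23, Feb 24, skipping weekends) reaches Wednesday, 2027-02-24.
The date on which the repair-or-replace obligation becomes due: 2027-02-24 + 90 days = 2027-05-25. 2027-05-25 is a Tuesday, so no roll-forward applies.

2027-05-25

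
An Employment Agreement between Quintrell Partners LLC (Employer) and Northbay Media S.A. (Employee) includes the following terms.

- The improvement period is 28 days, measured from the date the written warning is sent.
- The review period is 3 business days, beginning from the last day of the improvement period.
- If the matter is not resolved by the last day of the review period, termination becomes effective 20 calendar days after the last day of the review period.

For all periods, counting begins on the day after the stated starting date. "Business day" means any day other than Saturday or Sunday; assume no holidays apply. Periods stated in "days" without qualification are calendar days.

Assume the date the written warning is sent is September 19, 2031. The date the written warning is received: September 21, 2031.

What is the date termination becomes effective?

The last day of the improvement period: 28 calendar days after September 19, 2031 is October 17, 2031.
The last day of the review period: counting 3 business days from Friday, October 17, 2031 (Oct 20, Oct 21, Oct 22, skipping weekends) reaches Wednesday, October 22, 2031.
Adding 20 calendar days to October 22, 2031 gives November 11, 2031, which is the date termination becomes effective.

November 11, 2031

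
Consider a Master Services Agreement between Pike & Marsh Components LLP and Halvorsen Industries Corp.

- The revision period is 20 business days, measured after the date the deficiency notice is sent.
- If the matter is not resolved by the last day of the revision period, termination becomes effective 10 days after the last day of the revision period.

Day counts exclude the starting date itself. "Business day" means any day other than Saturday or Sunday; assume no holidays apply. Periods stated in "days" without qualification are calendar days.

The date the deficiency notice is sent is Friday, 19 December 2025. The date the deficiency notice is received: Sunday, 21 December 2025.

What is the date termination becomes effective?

The last day of the revision period: counting 20 business days from Friday, 19 December 2025 (Dec 22, Dec 23, Dec 24, Dec 25, …, Jan 14, Jan 15, Jan 16, skipping weekends) reaches Friday, 16 January 2026.
Adding 10 calendar days to 16 January 2026 gives 26 January 2026, which is the date termination becomes effective.

26 January 2026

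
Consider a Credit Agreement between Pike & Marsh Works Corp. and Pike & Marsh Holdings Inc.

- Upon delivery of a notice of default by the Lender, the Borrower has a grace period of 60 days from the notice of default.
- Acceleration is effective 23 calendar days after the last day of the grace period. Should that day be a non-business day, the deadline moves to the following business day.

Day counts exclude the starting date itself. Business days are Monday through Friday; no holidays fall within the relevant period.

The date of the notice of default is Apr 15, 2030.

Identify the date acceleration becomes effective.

Jul 8, 2030

The last day of the grace period: Apr 15, 2030 + 60 days = Jun 14, 2030.
The date acceleration becomes effective: 23 calendar days after Jun 14, 2030 is Jul 7, 2030. That falls on a Sunday, so it rolls to the next business day, Monday, Jul 8, 2030.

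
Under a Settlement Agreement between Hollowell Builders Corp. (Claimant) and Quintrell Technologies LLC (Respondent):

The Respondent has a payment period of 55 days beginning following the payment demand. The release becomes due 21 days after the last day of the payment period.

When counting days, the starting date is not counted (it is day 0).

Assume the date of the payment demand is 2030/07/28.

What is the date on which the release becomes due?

The last day of the payment period: 2030/07/28 + 55 days = 2030/09/21.
The date on which the release becomes due: 21 calendar days after 2030/09/21 is 2030/10/12.

2030/10/12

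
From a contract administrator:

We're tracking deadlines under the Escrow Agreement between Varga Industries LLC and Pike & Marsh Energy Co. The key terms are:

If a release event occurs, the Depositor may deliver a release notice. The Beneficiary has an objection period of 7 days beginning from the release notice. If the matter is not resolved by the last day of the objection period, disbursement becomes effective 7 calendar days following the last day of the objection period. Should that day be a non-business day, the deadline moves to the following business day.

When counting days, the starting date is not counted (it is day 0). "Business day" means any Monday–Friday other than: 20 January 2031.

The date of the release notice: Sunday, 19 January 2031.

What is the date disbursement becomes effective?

3 February 2031

The last day of the objection period: 19 January 2031 + 7 days = 26 January 2031.
The date disbursement becomes effective: 26 January 2031 + 7 days = 2 February 2031. That falls on a Sunday, so it rolls to the next business day, Monday, 3 February 2031.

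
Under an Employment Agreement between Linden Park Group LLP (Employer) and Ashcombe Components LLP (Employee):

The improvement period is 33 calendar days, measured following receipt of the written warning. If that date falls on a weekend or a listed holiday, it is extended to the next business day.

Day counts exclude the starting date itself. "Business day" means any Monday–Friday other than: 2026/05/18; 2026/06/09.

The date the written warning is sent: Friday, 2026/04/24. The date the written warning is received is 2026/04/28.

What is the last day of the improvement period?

The last day of the improvement period: 2026/04/28 + 33 days = 2026/05/31. That falls on a Sunday, so it rolls to the next business day, Monday, 2026/06/01.

2026/06/01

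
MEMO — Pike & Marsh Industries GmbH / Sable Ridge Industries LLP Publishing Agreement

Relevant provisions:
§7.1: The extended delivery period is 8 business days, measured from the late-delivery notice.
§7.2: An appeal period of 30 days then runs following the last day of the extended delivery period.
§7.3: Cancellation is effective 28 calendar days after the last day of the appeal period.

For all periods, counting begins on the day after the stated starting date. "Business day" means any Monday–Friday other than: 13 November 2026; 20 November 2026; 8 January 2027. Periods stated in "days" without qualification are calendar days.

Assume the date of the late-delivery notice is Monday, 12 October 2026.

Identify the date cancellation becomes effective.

19 December 2026

From Monday, 12 October 2026, 8 business days (Oct 13, Oct 14, Oct 15, Oct 16, Oct 19, Oct 20, Oct 21, Oct 22, skipping weekends) brings us to Thursday, 22 October 2026, which is the last day of the extended delivery period.
The last day of the appeal period: 22 October 2026 + 30 days = 21 November 2026.
The date cancellation becomes effective: 28 calendar days after 21 November 2026 is 19 December 2026.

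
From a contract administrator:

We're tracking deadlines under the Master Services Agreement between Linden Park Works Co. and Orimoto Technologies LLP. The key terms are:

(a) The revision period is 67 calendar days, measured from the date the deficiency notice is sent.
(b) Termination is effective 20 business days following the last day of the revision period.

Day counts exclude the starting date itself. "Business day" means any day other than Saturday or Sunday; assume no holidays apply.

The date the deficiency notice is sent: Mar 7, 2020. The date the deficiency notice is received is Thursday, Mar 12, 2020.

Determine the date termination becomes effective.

Jun 10, 2020

Adding 67 calendar days to Mar 7, 2020 gives May 13, 2020, which is the last day of the revision period.
The date termination becomes effective: counting 20 business days from Wednesday, May 13, 2020 (May 14, May 15, May 18, May 19, …, Jun 8, Jun 9, Jun 10, skipping weekends) reaches Wednesday, Jun 10, 2020.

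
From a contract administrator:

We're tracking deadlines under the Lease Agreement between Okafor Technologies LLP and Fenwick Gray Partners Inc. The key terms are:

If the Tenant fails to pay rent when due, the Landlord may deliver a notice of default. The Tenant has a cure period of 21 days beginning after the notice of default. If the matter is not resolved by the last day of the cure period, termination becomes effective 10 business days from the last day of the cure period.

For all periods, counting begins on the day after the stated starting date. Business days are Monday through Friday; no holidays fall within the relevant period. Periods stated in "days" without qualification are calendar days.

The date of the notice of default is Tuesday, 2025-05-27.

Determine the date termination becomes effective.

2025-07-01

Adding 21 calendar days to 2025-05-27 gives 2025-06-17, which is the last day of the cure period.
From Tuesday, 2025-06-17, 10 business days (Jun 18, Jun 19, Jun 20, Jun 23, Jun 24, Jun 25, Jun 26, Jun 27, Jun 30, Jul 1, skipping weekends) brings us to Tuesday, 2025-07-01, which is the date termination becomes effective.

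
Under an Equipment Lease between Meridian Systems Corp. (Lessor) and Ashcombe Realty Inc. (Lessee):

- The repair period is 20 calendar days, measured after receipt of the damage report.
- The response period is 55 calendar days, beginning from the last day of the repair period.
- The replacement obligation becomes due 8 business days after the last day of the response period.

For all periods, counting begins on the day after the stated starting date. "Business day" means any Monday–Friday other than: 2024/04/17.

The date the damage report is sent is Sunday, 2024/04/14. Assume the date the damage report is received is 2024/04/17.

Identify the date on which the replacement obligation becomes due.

2024/07/11

The last day of the repair period: 2024/04/17 + 20 days = 2024/05/07.
The last day of the response period: 55 calendar days after 2024/05/07 is 2024/07/01.
From Monday, 2024/07/01, 8 business days (Jul 2, Jul 3, Jul 4, Jul 5, Jul 8, Jul 9, Jul 10, Jul 11, skipping weekends) brings us to Thursday, 2024/07/11, which is the date on which the replacement obligation becomes due.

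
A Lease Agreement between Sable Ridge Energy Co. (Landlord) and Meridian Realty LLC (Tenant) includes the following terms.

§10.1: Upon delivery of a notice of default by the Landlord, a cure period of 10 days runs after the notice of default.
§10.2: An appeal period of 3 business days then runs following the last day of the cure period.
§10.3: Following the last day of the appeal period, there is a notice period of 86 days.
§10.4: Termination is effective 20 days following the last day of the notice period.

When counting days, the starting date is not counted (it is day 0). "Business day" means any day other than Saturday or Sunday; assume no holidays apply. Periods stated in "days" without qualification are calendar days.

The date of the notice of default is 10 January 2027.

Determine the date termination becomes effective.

The last day of the cure period: 10 January 2027 + 10 days = 20 January 2027.
The last day of the appeal period: 3 business days after Wednesday, 20 January 2027, skipping weekends — Jan 21, Jan 22, Jan 25 — lands on Monday, 25 January 2027.
Adding 86 calendar days to 25 January 2027 gives 21 April 2027, which is the last day of the notice period.
The date termination becomes effective: 20 calendar days after 21 April 2027 is 11 May 2027.

11 May 2027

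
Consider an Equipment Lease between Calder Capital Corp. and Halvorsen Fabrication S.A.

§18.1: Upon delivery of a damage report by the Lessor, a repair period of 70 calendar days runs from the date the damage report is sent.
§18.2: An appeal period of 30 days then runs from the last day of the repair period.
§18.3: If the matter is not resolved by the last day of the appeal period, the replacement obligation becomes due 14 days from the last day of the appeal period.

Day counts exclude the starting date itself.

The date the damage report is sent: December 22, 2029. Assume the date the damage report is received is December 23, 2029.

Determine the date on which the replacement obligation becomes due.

April 15, 2030

The last day of the repair period: December 22, 2029 + 70 days = March 2, 2030.
Adding 30 calendar days to March 2, 2030 gives April 1, 2030, which is the last day of the appeal period.
The date on which the replacement obligation becomes due: 14 calendar days after April 1, 2030 is April 15, 2030.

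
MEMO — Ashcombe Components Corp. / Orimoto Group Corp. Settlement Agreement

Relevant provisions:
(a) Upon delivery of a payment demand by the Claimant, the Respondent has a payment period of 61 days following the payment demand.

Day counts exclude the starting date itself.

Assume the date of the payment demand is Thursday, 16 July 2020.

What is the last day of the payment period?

15 September 2020

The last day of the payment period: 16 July 2020 + 61 days = 15 September 2020.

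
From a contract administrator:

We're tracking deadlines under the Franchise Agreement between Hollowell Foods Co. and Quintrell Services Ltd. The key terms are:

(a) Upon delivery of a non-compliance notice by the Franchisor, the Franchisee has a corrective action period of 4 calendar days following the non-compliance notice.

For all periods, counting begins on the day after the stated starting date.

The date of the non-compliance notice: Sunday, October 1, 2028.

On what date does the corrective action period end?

October 5, 2028

Adding 4 calendar days to October 1, 2028 gives October 5, 2028, which is the last day of the corrective action period.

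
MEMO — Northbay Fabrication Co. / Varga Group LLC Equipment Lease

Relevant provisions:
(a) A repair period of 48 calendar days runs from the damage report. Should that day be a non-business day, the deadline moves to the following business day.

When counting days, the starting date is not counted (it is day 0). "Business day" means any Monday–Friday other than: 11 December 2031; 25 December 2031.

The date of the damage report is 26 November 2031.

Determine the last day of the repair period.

The last day of the repair period: 26 November 2031 + 48 days = 13 January 2032. 13 January 2032 is a Tuesday and is not a listed holiday, so no roll-forward applies.

13 January 2032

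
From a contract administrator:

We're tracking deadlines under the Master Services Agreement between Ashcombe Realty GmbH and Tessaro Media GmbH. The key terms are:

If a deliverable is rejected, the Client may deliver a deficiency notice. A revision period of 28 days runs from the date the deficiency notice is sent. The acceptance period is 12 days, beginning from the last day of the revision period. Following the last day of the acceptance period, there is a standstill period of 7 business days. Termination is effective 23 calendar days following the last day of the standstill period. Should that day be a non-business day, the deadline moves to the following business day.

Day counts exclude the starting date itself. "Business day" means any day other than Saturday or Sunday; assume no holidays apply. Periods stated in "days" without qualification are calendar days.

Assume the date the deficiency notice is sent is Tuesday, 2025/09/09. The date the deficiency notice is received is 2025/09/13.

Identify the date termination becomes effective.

2025/11/20

The last day of the revision period: 2025/09/09 + 28 days = 2025/10/07.
The last day of the acceptance period: 12 calendar days after 2025/10/07 is 2025/10/19.
The last day of the standstill period: counting 7 business days from Sunday, 2025/10/19 (Oct 20, Oct 21, Oct 22, Oct 23, Oct 24, Oct 27, Oct 28, skipping weekends) reaches Tuesday, 2025/10/28.
The date termination becomes effective: 2025/10/28 + 23 days = 2025/11/20. 2025/11/20 is a Thursday, so no roll-forward applies.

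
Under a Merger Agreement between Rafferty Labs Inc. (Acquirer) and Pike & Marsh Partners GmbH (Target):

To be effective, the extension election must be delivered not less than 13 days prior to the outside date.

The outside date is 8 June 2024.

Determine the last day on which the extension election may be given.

Counting back 13 calendar days from 8 June 2024 gives 26 May 2024.

26 May 2024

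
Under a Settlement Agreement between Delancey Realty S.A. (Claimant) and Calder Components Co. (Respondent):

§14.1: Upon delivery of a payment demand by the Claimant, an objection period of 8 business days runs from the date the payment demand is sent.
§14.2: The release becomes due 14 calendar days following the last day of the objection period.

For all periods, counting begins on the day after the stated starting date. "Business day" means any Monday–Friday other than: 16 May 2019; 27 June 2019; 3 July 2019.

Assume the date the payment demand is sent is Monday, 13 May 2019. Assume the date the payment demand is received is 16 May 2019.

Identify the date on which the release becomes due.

7 June 2019

The last day of the objection period: counting 8 business days from Monday, 13 May 2019 (May 14, May 15, May 17, May 20, May 21, May 22, May 23, May 24, skipping weekends and the listed holiday on May 16) reaches Friday, 24 May 2019.
The date on which the release becomes due: 24 May 2019 + 14 days = 7 June 2019.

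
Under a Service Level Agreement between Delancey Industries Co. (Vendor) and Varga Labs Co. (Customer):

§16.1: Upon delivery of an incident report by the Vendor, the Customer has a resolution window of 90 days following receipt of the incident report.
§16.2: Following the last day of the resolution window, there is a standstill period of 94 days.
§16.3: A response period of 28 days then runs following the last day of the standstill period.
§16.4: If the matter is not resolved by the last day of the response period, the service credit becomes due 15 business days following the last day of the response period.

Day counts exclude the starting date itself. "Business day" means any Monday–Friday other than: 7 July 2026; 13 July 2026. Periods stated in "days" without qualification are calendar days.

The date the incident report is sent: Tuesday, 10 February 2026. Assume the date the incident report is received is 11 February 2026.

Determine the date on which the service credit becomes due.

The last day of the resolution window: 90 calendar days after 11 February 2026 is 12 May 2026.
Adding 94 calendar days to 12 May 2026 gives 14 August 2026, which is the last day of the standstill period.
The last day of the response period: 14 August 2026 + 28 days = 11 September 2026.
From Friday, 11 September 2026, 15 business days (Sep 14, Sep 15, Sep 16, Sep 17, …, Sep 30, Oct 1, Oct 2, skipping weekends) brings us to Friday, 2 October 2026, which is the date on which the service credit becomes due.

2 October 2026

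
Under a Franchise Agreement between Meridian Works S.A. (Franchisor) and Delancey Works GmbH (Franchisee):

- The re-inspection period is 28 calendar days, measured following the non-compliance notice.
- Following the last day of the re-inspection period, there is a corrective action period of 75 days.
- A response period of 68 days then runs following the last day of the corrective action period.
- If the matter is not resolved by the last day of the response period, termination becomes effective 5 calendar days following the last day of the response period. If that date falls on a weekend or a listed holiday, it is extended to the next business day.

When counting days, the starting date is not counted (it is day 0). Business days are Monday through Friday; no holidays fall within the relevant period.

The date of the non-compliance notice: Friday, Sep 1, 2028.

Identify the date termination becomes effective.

Feb 26, 2029

The last day of the re-inspection period: 28 calendar days after Sep 1, 2028 is Sep 29, 2028.
The last day of the corrective action period: 75 calendar days after Sep 29, 2028 is Dec 13, 2028.
The last day of the response period: Dec 13, 2028 + 68 days = Feb 19, 2029.
Adding 5 calendar days to Feb 19, 2029 gives Feb 24, 2029, which is the date termination becomes effective. That falls on a Saturday, so it rolls to the next business day, Monday, Feb 26, 2029.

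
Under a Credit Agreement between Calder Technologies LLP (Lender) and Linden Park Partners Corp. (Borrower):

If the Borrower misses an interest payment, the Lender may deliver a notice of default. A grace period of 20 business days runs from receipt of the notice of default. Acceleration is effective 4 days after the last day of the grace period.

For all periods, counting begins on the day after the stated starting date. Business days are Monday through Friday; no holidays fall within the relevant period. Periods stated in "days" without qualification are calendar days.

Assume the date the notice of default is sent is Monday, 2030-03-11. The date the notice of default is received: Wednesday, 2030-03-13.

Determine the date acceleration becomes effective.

2030-04-14

From Wednesday, 2030-03-13, 20 business days (Mar 14, Mar 15, Mar 18, Mar 19, …, Apr 8, Apr 9, Apr 10, skipping weekends) brings us to Wednesday, 2030-04-10, which is the last day of the grace period.
Adding 4 calendar days to 2030-04-10 gives 2030-04-14, which is the date acceleration becomes effective.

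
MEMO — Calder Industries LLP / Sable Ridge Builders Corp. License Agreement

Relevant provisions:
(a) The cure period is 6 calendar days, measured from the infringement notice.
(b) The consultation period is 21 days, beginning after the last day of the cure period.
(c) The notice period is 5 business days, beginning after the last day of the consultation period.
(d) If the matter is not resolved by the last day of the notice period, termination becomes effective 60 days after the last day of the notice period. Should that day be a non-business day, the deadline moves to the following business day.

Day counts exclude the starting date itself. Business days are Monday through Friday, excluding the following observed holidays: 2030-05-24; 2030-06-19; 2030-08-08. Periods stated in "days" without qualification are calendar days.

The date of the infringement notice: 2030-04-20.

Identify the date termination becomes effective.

The last day of the cure period: 6 calendar days after 2030-04-20 is 2030-04-26.
Adding 21 calendar days to 2030-04-26 gives 2030-05-17, which is the last day of the consultation period.
From Friday, 2030-05-17, 5 business days (May 20, May 21, May 22, May 23, May 27, skipping weekends and the listed holiday on May 24) brings us to Monday, 2030-05-27, which is the last day of the notice period.
The date termination becomes effective: 60 calendar days after 2030-05-27 is 2030-07-26. 2030-07-26 is a Friday and is not a listed holiday, so no roll-forward applies.

2030-07-26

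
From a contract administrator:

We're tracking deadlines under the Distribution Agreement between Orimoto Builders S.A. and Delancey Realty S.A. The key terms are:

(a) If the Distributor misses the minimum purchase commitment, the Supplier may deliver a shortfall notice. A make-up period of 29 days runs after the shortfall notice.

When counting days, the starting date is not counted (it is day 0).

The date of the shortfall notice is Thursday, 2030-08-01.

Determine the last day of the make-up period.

2030-08-30

Adding 29 calendar days to 2030-08-01 gives 2030-08-30, which is the last day of the make-up period.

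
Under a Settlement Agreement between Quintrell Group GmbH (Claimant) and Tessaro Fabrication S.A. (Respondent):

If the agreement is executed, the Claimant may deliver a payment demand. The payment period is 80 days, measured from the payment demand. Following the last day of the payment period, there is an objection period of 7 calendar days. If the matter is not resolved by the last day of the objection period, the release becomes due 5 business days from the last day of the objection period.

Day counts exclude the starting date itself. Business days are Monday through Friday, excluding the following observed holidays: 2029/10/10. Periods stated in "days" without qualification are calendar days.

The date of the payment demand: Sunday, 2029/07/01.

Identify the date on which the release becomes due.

2029/10/03

The last day of the payment period: 2029/07/01 + 80 days = 2029/09/19.
Adding 7 calendar days to 2029/09/19 gives 2029/09/26, which is the last day of the objection period.
From Wednesday, 2029/09/26, 5 business days (Sep 27, Sep 28, Oct 1, Oct 2, Oct 3, skipping weekends) brings us to Wednesday, 2029/10/03, which is the date on which the release becomes due.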